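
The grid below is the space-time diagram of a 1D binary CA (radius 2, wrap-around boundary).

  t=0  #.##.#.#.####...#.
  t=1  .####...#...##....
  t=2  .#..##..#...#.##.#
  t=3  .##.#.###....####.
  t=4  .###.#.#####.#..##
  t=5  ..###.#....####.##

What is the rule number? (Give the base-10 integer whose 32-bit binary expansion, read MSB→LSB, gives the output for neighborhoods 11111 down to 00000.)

928344786

  nb #####: next=.  (t=4,i=9, bit31=0)
  nb ####.: next=.  (t=0,i=11, bit30=0)
  nb ###.#: next=#  (t=4,i=3, bit29=1)
  nb ###..: next=#  (t=0,i=12, bit28=1)
  nb ##.##: next=.  (t=4,i=0, bit27=0)
  nb ##.#.: next=#  (t=0,i=4, bit26=1)
  nb ##..#: next=#  (t=2,i=6, bit25=1)
  nb ##...: next=#  (t=0,i=13, bit24=1)
  nb #.###: next=.  (t=0,i=9, bit23=0)
  nb #.##.: next=#  (t=0,i=2, bit22=1)
  nb #.#.#: next=.  (t=0,i=0, bit21=0)
  nb #.#..: next=#  (t=2,i=1, bit20=1)
  nb #..##: next=.  (t=2,i=3, bit19=0)
  nb #..#.: next=#  (t=2,i=7, bit18=1)
  nb #...#: next=.  (t=0,i=14, bit17=0)
  nb #....: next=#  (t=1,i=15, bit16=1)
  nb .####: next=.  (t=0,i=10, bit15=0)
  nb .###.: next=#  (t=3,i=7, bit14=1)
  nb .##.#: next=#  (t=0,i=3, bit13=1)
  nb .##..: next=.  (t=1,i=13, bit12=0)
  nb .#.##: next=#  (t=0,i=1, bit11=1)
  nb .#.#.: next=.  (t=0,i=6, bit10=0)
  nb .#..#: next=#  (t=2,i=2, bit9=1)
  nb .#...: next=.  (t=1,i=9, bit8=0)
  nb ..###: next=#  (t=1,i=1, bit7=1)
  nb ..##.: next=#  (t=1,i=12, bit6=1)
  nb ..#.#: next=.  (t=0,i=16, bit5=0)
  nb ..#..: next=#  (t=1,i=8, bit4=1)
  nb ...##: next=.  (t=1,i=0, bit3=0)
  nb ...#.: next=.  (t=0,i=15, bit2=0)
  nb ....#: next=#  (t=1,i=17, bit1=1)
  nb .....: next=.  (t=1,i=16, bit0=0)
  bits 00110111010101010110101011010010 = 928344786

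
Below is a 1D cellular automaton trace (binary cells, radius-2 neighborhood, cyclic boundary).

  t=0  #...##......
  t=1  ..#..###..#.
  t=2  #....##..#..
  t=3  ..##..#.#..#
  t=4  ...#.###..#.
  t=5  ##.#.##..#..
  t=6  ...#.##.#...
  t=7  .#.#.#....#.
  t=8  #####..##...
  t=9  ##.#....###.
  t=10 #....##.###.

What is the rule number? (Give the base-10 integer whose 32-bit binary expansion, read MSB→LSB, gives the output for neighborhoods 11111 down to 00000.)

1642583202

  ##### -> .   bit 31 = 0  t=8,i=2
  ####. -> #   bit 30 = 1  t=8,i=3
  ###.# -> #   bit 29 = 1  t=9,i=10
  ###.. -> .   bit 28 = 0  t=1,i=7
  ##.## -> .   bit 27 = 0  t=9,i=11
  ##.#. -> .   bit 26 = 0  t=5,i=2
  ##..# -> .   bit 25 = 0  t=1,i=8
  ##... -> #   bit 24 = 1  t=0,i=6
  #.### -> #   bit 23 = 1  t=4,i=5
  #.##. -> #   bit 22 = 1  t=5,i=5
  #.#.# -> #   bit 21 = 1  t=5,i=3
  #.#.. -> .   bit 20 = 0  t=3,i=8
  #..## -> .   bit 19 = 0  t=1,i=4
  #..#. -> #   bit 18 = 1  t=1,i=9
  #...# -> #   bit 17 = 1  t=0,i=2
  #.... -> #   bit 16 = 1  t=0,i=7
  .#### -> #   bit 15 = 1  t=8,i=1
  .###. -> #   bit 14 = 1  t=1,i=6
  .##.# -> .   bit 13 = 0  t=5,i=1
  .##.. -> #   bit 12 = 1  t=0,i=5
  .#.## -> .   bit 11 = 0  t=4,i=4
  .#.#. -> #   bit 10 = 1  t=3,i=7
  .#..# -> .   bit 9 = 0  t=1,i=3
  .#... -> .   bit 8 = 0  t=0,i=1
  ..### -> #   bit 7 = 1  t=1,i=5
  ..##. -> .   bit 6 = 0  t=0,i=4
  ..#.# -> #   bit 5 = 1  t=3,i=6
  ..#.. -> .   bit 4 = 0  t=0,i=0
  ...## -> .   bit 3 = 0  t=0,i=3
  ...#. -> .   bit 2 = 0  t=0,i=11
  ....# -> #   bit 1 = 1  t=0,i=10
  ..... -> .   bit 0 = 0  t=0,i=8
  bits 01100001111001111101010010100010 = 1642583202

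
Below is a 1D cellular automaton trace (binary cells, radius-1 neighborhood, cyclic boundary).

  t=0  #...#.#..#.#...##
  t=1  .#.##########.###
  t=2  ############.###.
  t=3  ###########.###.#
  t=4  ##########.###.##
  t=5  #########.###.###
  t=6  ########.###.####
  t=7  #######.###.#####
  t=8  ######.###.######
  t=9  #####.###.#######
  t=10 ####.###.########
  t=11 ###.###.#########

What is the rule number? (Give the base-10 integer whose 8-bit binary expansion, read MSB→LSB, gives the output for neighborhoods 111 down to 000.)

190

  nb ###: next=#  (t=0,i=16, bit7=1)
  nb ##.: next=.  (t=0,i=0, bit6=0)
  nb #.#: next=#  (t=0,i=5, bit5=1)
  nb #..: next=#  (t=0,i=1, bit4=1)
  nb .##: next=#  (t=0,i=15, bit3=1)
  nb .#.: next=#  (t=0,i=4, bit2=1)
  nb ..#: next=#  (t=0,i=3, bit1=1)
  nb ...: next=.  (t=0,i=2, bit0=0)
  bits 10111110 = 190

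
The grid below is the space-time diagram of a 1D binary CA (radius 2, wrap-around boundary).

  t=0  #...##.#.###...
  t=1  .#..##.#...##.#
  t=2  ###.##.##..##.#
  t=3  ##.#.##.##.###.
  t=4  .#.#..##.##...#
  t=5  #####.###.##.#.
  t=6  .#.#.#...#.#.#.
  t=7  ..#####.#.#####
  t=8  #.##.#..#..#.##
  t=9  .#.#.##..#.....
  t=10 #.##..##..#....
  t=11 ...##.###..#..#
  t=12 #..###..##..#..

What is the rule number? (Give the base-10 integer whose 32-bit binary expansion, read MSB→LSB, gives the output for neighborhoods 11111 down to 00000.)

  [31] ##### => .  t=5,i=2
  [30] ####. => #  t=2,i=1
  [29] ###.# => .  t=2,i=2
  [28] ###.. => #  t=0,i=11
  [27] ##.## => #  t=2,i=3
  [26] ##.#. => .  t=0,i=6
  [25] ##..# => #  t=2,i=9
  [24] ##... => #  t=0,i=12
  [23] #.### => .  t=0,i=9
  [22] #.##. => .  t=2,i=4
  [21] #.#.# => #  t=0,i=7
  [20] #.#.. => #  t=1,i=1
  [19] #..## => .  t=1,i=3
  [18] #..#. => .  t=6,i=0
  [17] #...# => .  t=0,i=2
  [16] #.... => .  t=9,i=11
  [15] .#### => #  t=2,i=0
  [14] .###. => .  t=0,i=10
  [13] .##.# => #  t=0,i=5
  [12] .##.. => #  t=2,i=8
  [11] .#.## => .  t=0,i=8
  [10] .#.#. => #  t=1,i=0
  [9] .#..# => #  t=1,i=2
  [8] .#... => #  t=0,i=1
  [7] ..### => #  t=7,i=2
  [6] ..##. => #  t=0,i=4
  [5] ..#.# => .  t=4,i=14
  [4] ..#.. => .  t=0,i=0
  [3] ...## => .  t=0,i=3
  [2] ...#. => #  t=0,i=14
  [1] ....# => .  t=9,i=14
  [0] ..... => .  t=9,i=12
  bits 01011011001100001011011111000100 = 1529919428

1529919428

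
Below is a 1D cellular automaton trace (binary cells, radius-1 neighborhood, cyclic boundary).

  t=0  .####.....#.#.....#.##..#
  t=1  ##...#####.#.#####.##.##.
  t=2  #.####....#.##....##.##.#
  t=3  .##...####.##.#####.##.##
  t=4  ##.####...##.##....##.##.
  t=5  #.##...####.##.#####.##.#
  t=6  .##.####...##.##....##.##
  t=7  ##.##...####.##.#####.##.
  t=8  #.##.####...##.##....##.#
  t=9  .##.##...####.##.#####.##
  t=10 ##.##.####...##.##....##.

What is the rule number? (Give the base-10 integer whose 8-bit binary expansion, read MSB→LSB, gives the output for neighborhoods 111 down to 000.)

59

  nb ###: next=.  (t=0,i=2, bit7=0)
  nb ##.: next=.  (t=0,i=4, bit6=0)
  nb #.#: next=#  (t=0,i=0, bit5=1)
  nb #..: next=#  (t=0,i=5, bit4=1)
  nb .##: next=#  (t=0,i=1, bit3=1)
  nb .#.: next=.  (t=0,i=10, bit2=0)
  nb ..#: next=#  (t=0,i=9, bit1=1)
  nb ...: next=#  (t=0,i=6, bit0=1)
  bits 00111011 = 59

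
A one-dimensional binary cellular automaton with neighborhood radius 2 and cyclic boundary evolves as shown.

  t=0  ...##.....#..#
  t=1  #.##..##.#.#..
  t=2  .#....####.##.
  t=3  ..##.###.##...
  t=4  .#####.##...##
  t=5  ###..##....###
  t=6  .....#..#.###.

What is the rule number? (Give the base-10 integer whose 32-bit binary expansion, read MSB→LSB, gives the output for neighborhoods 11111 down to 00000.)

  [31] ##### => .  t=4,i=3
  [30] ####. => .  t=2,i=8
  [29] ###.# => #  t=2,i=9
  [28] ###.. => .  t=5,i=2
  [27] ##.## => #  t=2,i=10
  [26] ##.#. => #  t=1,i=8
  [25] ##..# => .  t=1,i=4
  [24] ##... => .  t=0,i=5
  [23] #.### => #  t=3,i=5
  [22] #.##. => .  t=1,i=2
  [21] #.#.# => #  t=1,i=9
  [20] #.#.. => #  t=1,i=11
  [19] #..## => .  t=1,i=5
  [18] #..#. => .  t=0,i=12
  [17] #...# => .  t=0,i=1
  [16] #.... => #  t=0,i=6
  [15] .#### => #  t=2,i=7
  [14] .###. => .  t=3,i=6
  [13] .##.# => #  t=1,i=7
  [12] .##.. => .  t=0,i=4
  [11] .#.## => #  t=1,i=1
  [10] .#.#. => .  t=1,i=10
  [9] .#..# => #  t=0,i=11
  [8] .#... => #  t=0,i=0
  [7] ..### => #  t=2,i=6
  [6] ..##. => #  t=0,i=3
  [5] ..#.# => .  t=1,i=0
  [4] ..#.. => .  t=0,i=10
  [3] ...## => #  t=0,i=2
  [2] ...#. => #  t=0,i=9
  [1] ....# => .  t=0,i=8
  [0] ..... => #  t=0,i=7
  bits 00101100101100011010101111001101 = 749841357

749841357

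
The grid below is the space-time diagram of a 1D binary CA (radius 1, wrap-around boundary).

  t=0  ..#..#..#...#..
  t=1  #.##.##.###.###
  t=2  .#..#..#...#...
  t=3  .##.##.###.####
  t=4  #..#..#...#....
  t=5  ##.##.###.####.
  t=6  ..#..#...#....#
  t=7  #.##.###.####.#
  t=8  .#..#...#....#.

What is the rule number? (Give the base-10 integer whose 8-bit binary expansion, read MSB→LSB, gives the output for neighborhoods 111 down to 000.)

  ###|.  b7=0 t=1,i=9
  ##.|.  b6=0 t=1,i=0
  #.#|#  b5=1 t=1,i=1
  #..|#  b4=1 t=0,i=3
  .##|.  b3=0 t=1,i=2
  .#.|#  b2=1 t=0,i=2
  ..#|.  b1=0 t=0,i=1
  ...|#  b0=1 t=0,i=0
  bits 00110101 = 53

53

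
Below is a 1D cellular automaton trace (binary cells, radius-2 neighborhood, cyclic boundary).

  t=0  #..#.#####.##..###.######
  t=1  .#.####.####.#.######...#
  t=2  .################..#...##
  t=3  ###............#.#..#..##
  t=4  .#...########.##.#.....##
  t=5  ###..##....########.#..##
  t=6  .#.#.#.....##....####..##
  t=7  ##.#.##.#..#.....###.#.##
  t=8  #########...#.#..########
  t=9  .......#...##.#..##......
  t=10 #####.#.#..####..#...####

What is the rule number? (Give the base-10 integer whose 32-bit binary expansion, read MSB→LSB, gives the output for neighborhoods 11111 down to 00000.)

1861282277

  nb #####: next=.  (t=0,i=7, bit31=0)
  nb ####.: next=#  (t=0,i=8, bit30=1)
  nb ###.#: next=#  (t=0,i=9, bit29=1)
  nb ###..: next=.  (t=0,i=0, bit28=0)
  nb ##.##: next=#  (t=0,i=10, bit27=1)
  nb ##.#.: next=#  (t=1,i=12, bit26=1)
  nb ##..#: next=#  (t=0,i=1, bit25=1)
  nb ##...: next=.  (t=1,i=21, bit24=0)
  nb #.###: next=#  (t=0,i=5, bit23=1)
  nb #.##.: next=#  (t=0,i=11, bit22=1)
  nb #.#.#: next=#  (t=1,i=1, bit21=1)
  nb #.#..: next=#  (t=3,i=17, bit20=1)
  nb #..##: next=.  (t=0,i=14, bit19=0)
  nb #..#.: next=.  (t=0,i=2, bit18=0)
  nb #...#: next=.  (t=1,i=22, bit17=0)
  nb #....: next=.  (t=3,i=4, bit16=0)
  nb .####: next=#  (t=0,i=6, bit15=1)
  nb .###.: next=#  (t=0,i=16, bit14=1)
  nb .##.#: next=#  (t=2,i=24, bit13=1)
  nb .##..: next=.  (t=0,i=12, bit12=0)
  nb .#.##: next=#  (t=0,i=4, bit11=1)
  nb .#.#.: next=.  (t=1,i=0, bit10=0)
  nb .#..#: next=.  (t=3,i=18, bit9=0)
  nb .#...: next=#  (t=2,i=20, bit8=1)
  nb ..###: next=#  (t=0,i=15, bit7=1)
  nb ..##.: next=#  (t=2,i=23, bit6=1)
  nb ..#.#: next=#  (t=0,i=3, bit5=1)
  nb ..#..: next=.  (t=2,i=19, bit4=0)
  nb ...##: next=.  (t=2,i=22, bit3=0)
  nb ...#.: next=#  (t=1,i=23, bit2=1)
  nb ....#: next=.  (t=3,i=13, bit1=0)
  nb .....: next=#  (t=3,i=5, bit0=1)
  bits 01101110111100001110100111100101 = 1861282277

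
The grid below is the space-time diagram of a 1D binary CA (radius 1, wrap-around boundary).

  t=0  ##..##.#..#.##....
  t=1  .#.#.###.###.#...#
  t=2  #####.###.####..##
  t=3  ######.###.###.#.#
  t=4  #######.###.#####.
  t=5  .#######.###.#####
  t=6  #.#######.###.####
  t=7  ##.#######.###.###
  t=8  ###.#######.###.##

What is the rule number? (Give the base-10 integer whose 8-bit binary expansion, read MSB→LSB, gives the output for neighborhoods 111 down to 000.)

  ### -> #   bit 7 = 1  t=1,i=6
  ##. -> #   bit 6 = 1  t=0,i=1
  #.# -> #   bit 5 = 1  t=0,i=6
  #.. -> .   bit 4 = 0  t=0,i=2
  .## -> .   bit 3 = 0  t=0,i=0
  .#. -> #   bit 2 = 1  t=0,i=7
  ..# -> #   bit 1 = 1  t=0,i=3
  ... -> .   bit 0 = 0  t=0,i=15
  bits 11100110 = 230

230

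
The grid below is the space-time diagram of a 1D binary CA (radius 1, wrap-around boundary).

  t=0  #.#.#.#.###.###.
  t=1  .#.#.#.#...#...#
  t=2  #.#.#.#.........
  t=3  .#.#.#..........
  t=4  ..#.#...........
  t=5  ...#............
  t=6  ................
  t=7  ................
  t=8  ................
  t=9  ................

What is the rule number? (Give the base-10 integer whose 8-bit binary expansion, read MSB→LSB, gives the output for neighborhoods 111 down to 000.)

  nb ###: next=.  (t=0,i=9, bit7=0)
  nb ##.: next=.  (t=0,i=10, bit6=0)
  nb #.#: next=#  (t=0,i=1, bit5=1)
  nb #..: next=.  (t=1,i=8, bit4=0)
  nb .##: next=.  (t=0,i=8, bit3=0)
  nb .#.: next=.  (t=0,i=0, bit2=0)
  nb ..#: next=.  (t=1,i=10, bit1=0)
  nb ...: next=.  (t=1,i=9, bit0=0)
  bits 00100000 = 32

32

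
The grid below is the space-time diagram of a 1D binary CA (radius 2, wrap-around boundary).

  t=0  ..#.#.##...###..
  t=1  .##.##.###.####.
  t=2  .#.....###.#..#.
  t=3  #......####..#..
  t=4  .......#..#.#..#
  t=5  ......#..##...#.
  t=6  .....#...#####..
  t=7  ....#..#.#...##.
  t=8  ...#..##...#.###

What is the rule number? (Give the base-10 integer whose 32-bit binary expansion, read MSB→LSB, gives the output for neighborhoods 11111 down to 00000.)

900094180

  ##### -> .   bit 31 = 0  t=6,i=11
  ####. -> .   bit 30 = 0  t=1,i=13
  ###.# -> #   bit 29 = 1  t=1,i=9
  ###.. -> #   bit 28 = 1  t=0,i=13
  ##.## -> .   bit 27 = 0  t=1,i=3
  ##.#. -> #   bit 26 = 1  t=2,i=10
  ##..# -> .   bit 25 = 0  t=1,i=15
  ##... -> #   bit 24 = 1  t=0,i=8
  #.### -> #   bit 23 = 1  t=1,i=7
  #.##. -> .   bit 22 = 0  t=0,i=6
  #.#.# -> #   bit 21 = 1  t=0,i=4
  #.#.. -> .   bit 20 = 0  t=2,i=11
  #..## -> .   bit 19 = 0  t=1,i=0
  #..#. -> #   bit 18 = 1  t=2,i=0
  #...# -> #   bit 17 = 1  t=0,i=9
  #.... -> .   bit 16 = 0  t=0,i=15
  .#### -> .   bit 15 = 0  t=1,i=12
  .###. -> #   bit 14 = 1  t=0,i=12
  .##.# -> .   bit 13 = 0  t=1,i=2
  .##.. -> #   bit 12 = 1  t=0,i=7
  .#.## -> #   bit 11 = 1  t=0,i=5
  .#.#. -> .   bit 10 = 0  t=0,i=3
  .#..# -> .   bit 9 = 0  t=2,i=12
  .#... -> .   bit 8 = 0  t=2,i=2
  ..### -> #   bit 7 = 1  t=0,i=11
  ..##. -> #   bit 6 = 1  t=1,i=1
  ..#.# -> #   bit 5 = 1  t=0,i=2
  ..#.. -> .   bit 4 = 0  t=2,i=1
  ...## -> .   bit 3 = 0  t=0,i=10
  ...#. -> #   bit 2 = 1  t=0,i=1
  ....# -> .   bit 1 = 0  t=0,i=0
  ..... -> .   bit 0 = 0  t=2,i=4
  bits 00110101101001100101100011100100 = 900094180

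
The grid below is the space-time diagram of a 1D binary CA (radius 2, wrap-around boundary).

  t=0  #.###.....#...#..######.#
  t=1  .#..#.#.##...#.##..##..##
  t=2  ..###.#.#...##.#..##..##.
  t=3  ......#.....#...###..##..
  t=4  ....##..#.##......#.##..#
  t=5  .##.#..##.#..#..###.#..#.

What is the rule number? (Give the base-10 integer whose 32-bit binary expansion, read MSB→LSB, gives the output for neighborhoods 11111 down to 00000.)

  ##### -> #   bit 31 = 1  t=0,i=19
  ####. -> .   bit 30 = 0  t=0,i=21
  ###.# -> .   bit 29 = 0  t=0,i=22
  ###.. -> #   bit 28 = 1  t=0,i=4
  ##.## -> #   bit 27 = 1  t=0,i=1
  ##.#. -> .   bit 26 = 0  t=1,i=0
  ##..# -> .   bit 25 = 0  t=1,i=17
  ##... -> .   bit 24 = 0  t=0,i=5
  #.### -> .   bit 23 = 0  t=0,i=2
  #.##. -> #   bit 22 = 1  t=0,i=24
  #.#.# -> #   bit 21 = 1  t=1,i=6
  #.#.. -> .   bit 20 = 0  t=1,i=1
  #..## -> #   bit 19 = 1  t=0,i=16
  #..#. -> #   bit 18 = 1  t=1,i=3
  #...# -> .   bit 17 = 0  t=0,i=12
  #.... -> #   bit 16 = 1  t=0,i=6
  .#### -> .   bit 15 = 0  t=0,i=18
  .###. -> .   bit 14 = 0  t=0,i=3
  .##.# -> .   bit 13 = 0  t=0,i=0
  .##.. -> .   bit 12 = 0  t=1,i=9
  .#.## -> .   bit 11 = 0  t=1,i=7
  .#.#. -> .   bit 10 = 0  t=1,i=5
  .#..# -> #   bit 9 = 1  t=0,i=15
  .#... -> .   bit 8 = 0  t=0,i=11
  ..### -> .   bit 7 = 0  t=0,i=17
  ..##. -> #   bit 6 = 1  t=1,i=19
  ..#.# -> #   bit 5 = 1  t=1,i=4
  ..#.. -> .   bit 4 = 0  t=0,i=10
  ...## -> .   bit 3 = 0  t=2,i=1
  ...#. -> #   bit 2 = 1  t=0,i=9
  ....# -> #   bit 1 = 1  t=0,i=8
  ..... -> .   bit 0 = 0  t=0,i=7
  bits 10011000011011010000001001100110 = 2557280870

2557280870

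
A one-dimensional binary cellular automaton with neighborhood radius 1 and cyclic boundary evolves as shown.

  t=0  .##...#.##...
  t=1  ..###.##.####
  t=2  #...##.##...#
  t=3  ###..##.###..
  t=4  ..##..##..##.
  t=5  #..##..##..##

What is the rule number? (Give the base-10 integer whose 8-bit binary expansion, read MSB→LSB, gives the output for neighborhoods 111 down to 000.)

117

  nb ###: next=.  (t=1,i=3, bit7=0)
  nb ##.: next=#  (t=0,i=2, bit6=1)
  nb #.#: next=#  (t=0,i=7, bit5=1)
  nb #..: next=#  (t=0,i=3, bit4=1)
  nb .##: next=.  (t=0,i=1, bit3=0)
  nb .#.: next=#  (t=0,i=6, bit2=1)
  nb ..#: next=.  (t=0,i=0, bit1=0)
  nb ...: next=#  (t=0,i=4, bit0=1)
  bits 01110101 = 117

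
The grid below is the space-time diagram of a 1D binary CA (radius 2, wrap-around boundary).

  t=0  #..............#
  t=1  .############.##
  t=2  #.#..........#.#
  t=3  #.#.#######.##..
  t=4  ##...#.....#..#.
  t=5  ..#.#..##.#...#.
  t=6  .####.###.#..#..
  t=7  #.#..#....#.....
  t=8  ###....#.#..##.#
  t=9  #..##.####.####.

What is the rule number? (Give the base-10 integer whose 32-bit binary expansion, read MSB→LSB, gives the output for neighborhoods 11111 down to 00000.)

  [31] ##### => .  t=1,i=3
  [30] ####. => .  t=1,i=11
  [29] ###.# => .  t=1,i=12
  [28] ###.. => .  t=8,i=2
  [27] ##.## => #  t=1,i=0
  [26] ##.#. => .  t=2,i=1
  [25] ##..# => #  t=3,i=14
  [24] ##... => #  t=0,i=1
  [23] #.### => .  t=1,i=1
  [22] #.##. => .  t=1,i=14
  [21] #.#.# => .  t=3,i=2
  [20] #.#.. => #  t=2,i=2
  [19] #..## => #  t=5,i=6
  [18] #..#. => .  t=3,i=15
  [17] #...# => .  t=4,i=3
  [16] #.... => #  t=0,i=2
  [15] .#### => #  t=1,i=2
  [14] .###. => .  t=6,i=7
  [13] .##.# => #  t=1,i=15
  [12] .##.. => .  t=0,i=0
  [11] .#.## => .  t=2,i=14
  [10] .#.#. => #  t=3,i=1
  [9] .#..# => .  t=4,i=12
  [8] .#... => .  t=2,i=3
  [7] ..### => .  t=6,i=1
  [6] ..##. => #  t=0,i=15
  [5] ..#.# => #  t=2,i=13
  [4] ..#.. => .  t=4,i=5
  [3] ...## => #  t=0,i=14
  [2] ...#. => #  t=2,i=12
  [1] ....# => .  t=0,i=13
  [0] ..... => #  t=0,i=3
  bits 00001011000110011010010001101101 = 186229869

186229869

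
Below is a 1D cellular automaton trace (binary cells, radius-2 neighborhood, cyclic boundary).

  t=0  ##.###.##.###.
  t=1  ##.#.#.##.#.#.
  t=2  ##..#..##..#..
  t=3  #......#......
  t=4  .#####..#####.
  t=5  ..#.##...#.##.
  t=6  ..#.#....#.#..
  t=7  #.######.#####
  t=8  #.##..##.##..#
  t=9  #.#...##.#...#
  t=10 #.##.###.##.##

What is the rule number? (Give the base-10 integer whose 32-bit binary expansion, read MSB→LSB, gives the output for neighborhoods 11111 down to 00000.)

1892787563

  [31] ##### => .  t=4,i=3
  [30] ####. => #  t=4,i=4
  [29] ###.# => #  t=0,i=5
  [28] ###.. => #  t=4,i=5
  [27] ##.## => .  t=0,i=2
  [26] ##.#. => .  t=1,i=2
  [25] ##..# => .  t=2,i=2
  [24] ##... => .  t=5,i=6
  [23] #.### => #  t=0,i=3
  [22] #.##. => #  t=0,i=0
  [21] #.#.# => .  t=1,i=3
  [20] #.#.. => #  t=6,i=4
  [19] #..## => .  t=2,i=6
  [18] #..#. => .  t=2,i=3
  [17] #...# => .  t=5,i=0
  [16] #.... => #  t=3,i=2
  [15] .#### => #  t=4,i=2
  [14] .###. => .  t=0,i=4
  [13] .##.# => #  t=0,i=1
  [12] .##.. => .  t=2,i=1
  [11] .#.## => .  t=1,i=6
  [10] .#.#. => #  t=1,i=4
  [9] .#..# => .  t=2,i=5
  [8] .#... => #  t=3,i=1
  [7] ..### => .  t=4,i=1
  [6] ..##. => #  t=2,i=0
  [5] ..#.# => #  t=5,i=2
  [4] ..#.. => .  t=2,i=4
  [3] ...## => #  t=9,i=5
  [2] ...#. => .  t=3,i=6
  [1] ....# => #  t=3,i=5
  [0] ..... => #  t=3,i=3
  bits 01110000110100011010010101101011 = 1892787563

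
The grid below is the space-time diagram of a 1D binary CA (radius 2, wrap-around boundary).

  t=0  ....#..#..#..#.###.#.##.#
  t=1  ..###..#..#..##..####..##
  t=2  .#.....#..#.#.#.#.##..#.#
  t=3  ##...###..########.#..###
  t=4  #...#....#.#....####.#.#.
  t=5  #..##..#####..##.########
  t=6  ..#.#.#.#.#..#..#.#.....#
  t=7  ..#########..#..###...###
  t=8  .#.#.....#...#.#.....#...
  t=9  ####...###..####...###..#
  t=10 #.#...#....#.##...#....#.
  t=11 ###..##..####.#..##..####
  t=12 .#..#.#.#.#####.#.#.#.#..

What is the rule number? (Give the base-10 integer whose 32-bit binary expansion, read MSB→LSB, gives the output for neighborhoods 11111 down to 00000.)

  nb #####: next=.  (t=3,i=12, bit31=0)
  nb ####.: next=#  (t=1,i=19, bit30=1)
  nb ###.#: next=#  (t=0,i=17, bit29=1)
  nb ###..: next=.  (t=1,i=4, bit28=0)
  nb ##.##: next=#  (t=5,i=16, bit27=1)
  nb ##.#.: next=#  (t=0,i=18, bit26=1)
  nb ##..#: next=.  (t=1,i=0, bit25=0)
  nb ##...: next=.  (t=3,i=2, bit24=0)
  nb #.###: next=.  (t=0,i=15, bit23=0)
  nb #.##.: next=.  (t=0,i=21, bit22=0)
  nb #.#.#: next=#  (t=0,i=19, bit21=1)
  nb #.#..: next=#  (t=0,i=24, bit20=1)
  nb #..##: next=#  (t=1,i=1, bit19=1)
  nb #..#.: next=.  (t=0,i=6, bit18=0)
  nb #...#: next=.  (t=3,i=3, bit17=0)
  nb #....: next=.  (t=0,i=1, bit16=0)
  nb .####: next=#  (t=1,i=18, bit15=1)
  nb .###.: next=.  (t=0,i=16, bit14=0)
  nb .##.#: next=.  (t=0,i=22, bit13=0)
  nb .##..: next=#  (t=1,i=14, bit12=1)
  nb .#.##: next=#  (t=0,i=14, bit11=1)
  nb .#.#.: next=#  (t=2,i=0, bit10=1)
  nb .#..#: next=.  (t=0,i=5, bit9=0)
  nb .#...: next=.  (t=0,i=0, bit8=0)
  nb ..###: next=.  (t=1,i=2, bit7=0)
  nb ..##.: next=.  (t=1,i=13, bit6=0)
  nb ..#.#: next=#  (t=0,i=13, bit5=1)
  nb ..#..: next=#  (t=0,i=4, bit4=1)
  nb ...##: next=#  (t=3,i=4, bit3=1)
  nb ...#.: next=#  (t=0,i=3, bit2=1)
  nb ....#: next=#  (t=0,i=2, bit1=1)
  nb .....: next=.  (t=2,i=4, bit0=0)
  bits 01101100001110001001110000111110 = 1815649342

1815649342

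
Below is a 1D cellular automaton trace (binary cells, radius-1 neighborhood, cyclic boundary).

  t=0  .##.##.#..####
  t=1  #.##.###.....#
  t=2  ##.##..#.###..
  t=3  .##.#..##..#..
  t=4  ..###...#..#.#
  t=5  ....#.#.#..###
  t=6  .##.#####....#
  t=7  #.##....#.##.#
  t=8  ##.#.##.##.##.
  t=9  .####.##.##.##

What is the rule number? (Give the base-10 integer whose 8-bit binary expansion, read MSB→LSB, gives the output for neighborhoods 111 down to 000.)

  ### -> .   bit 7 = 0  t=0,i=11
  ##. -> #   bit 6 = 1  t=0,i=2
  #.# -> #   bit 5 = 1  t=0,i=0
  #.. -> .   bit 4 = 0  t=0,i=8
  .## -> .   bit 3 = 0  t=0,i=1
  .#. -> #   bit 2 = 1  t=0,i=7
  ..# -> .   bit 1 = 0  t=0,i=9
  ... -> #   bit 0 = 1  t=1,i=9
  bits 01100101 = 101

101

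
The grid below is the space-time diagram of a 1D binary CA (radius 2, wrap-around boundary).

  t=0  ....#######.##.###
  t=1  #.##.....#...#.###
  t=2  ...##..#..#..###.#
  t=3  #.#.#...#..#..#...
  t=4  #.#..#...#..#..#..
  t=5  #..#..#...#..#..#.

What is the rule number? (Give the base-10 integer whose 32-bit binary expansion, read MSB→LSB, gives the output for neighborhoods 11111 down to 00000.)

  #####|.  b31=0 t=0,i=6
  ####.|#  b30=1 t=0,i=9
  ###.#|.  b29=0 t=0,i=10
  ###..|#  b28=1 t=0,i=17
  ##.##|.  b27=0 t=0,i=11
  ##.#.|.  b26=0 t=2,i=16
  ##..#|.  b25=0 t=2,i=5
  ##...|#  b24=1 t=0,i=0
  #.###|#  b23=1 t=0,i=15
  #.##.|.  b22=0 t=0,i=12
  #.#.#|#  b21=1 t=3,i=2
  #.#..|.  b20=0 t=2,i=17
  #..##|.  b19=0 t=2,i=12
  #..#.|.  b18=0 t=2,i=6
  #...#|.  b17=0 t=1,i=11
  #....|.  b16=0 t=0,i=1
  .####|.  b15=0 t=0,i=5
  .###.|#  b14=1 t=0,i=16
  .##.#|#  b13=1 t=0,i=13
  .##..|#  b12=1 t=1,i=3
  .#.##|#  b11=1 t=1,i=14
  .#.#.|.  b10=0 t=3,i=1
  .#..#|#  b9=1 t=2,i=8
  .#...|#  b8=1 t=1,i=10
  ..###|.  b7=0 t=0,i=4
  ..##.|.  b6=0 t=2,i=3
  ..#.#|#  b5=1 t=1,i=13
  ..#..|.  b4=0 t=1,i=9
  ...##|#  b3=1 t=0,i=3
  ...#.|.  b2=0 t=1,i=8
  ....#|#  b1=1 t=0,i=2
  .....|.  b0=0 t=1,i=6
  bits 01010001101000000111101100101010 = 1369471786

1369471786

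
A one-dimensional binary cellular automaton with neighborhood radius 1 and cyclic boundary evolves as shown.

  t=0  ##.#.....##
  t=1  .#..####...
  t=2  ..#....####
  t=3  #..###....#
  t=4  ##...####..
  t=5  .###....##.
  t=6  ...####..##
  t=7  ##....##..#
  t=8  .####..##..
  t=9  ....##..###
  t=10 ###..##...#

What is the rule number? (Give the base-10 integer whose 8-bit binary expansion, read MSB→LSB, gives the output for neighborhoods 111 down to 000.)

81

  ### -> .   bit 7 = 0  t=0,i=0
  ##. -> #   bit 6 = 1  t=0,i=1
  #.# -> .   bit 5 = 0  t=0,i=2
  #.. -> #   bit 4 = 1  t=0,i=4
  .## -> .   bit 3 = 0  t=0,i=9
  .#. -> .   bit 2 = 0  t=0,i=3
  ..# -> .   bit 1 = 0  t=0,i=8
  ... -> #   bit 0 = 1  t=0,i=5
  bits 01010001 = 81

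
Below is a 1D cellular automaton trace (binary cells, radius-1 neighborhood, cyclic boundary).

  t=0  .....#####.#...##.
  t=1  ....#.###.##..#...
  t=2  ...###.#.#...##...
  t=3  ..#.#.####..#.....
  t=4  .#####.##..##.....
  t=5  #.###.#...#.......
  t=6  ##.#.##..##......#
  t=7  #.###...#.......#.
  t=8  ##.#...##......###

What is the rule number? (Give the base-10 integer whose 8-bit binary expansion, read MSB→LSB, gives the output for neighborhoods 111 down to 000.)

166

  nb ###: next=#  (t=0,i=6, bit7=1)
  nb ##.: next=.  (t=0,i=9, bit6=0)
  nb #.#: next=#  (t=0,i=10, bit5=1)
  nb #..: next=.  (t=0,i=12, bit4=0)
  nb .##: next=.  (t=0,i=5, bit3=0)
  nb .#.: next=#  (t=0,i=11, bit2=1)
  nb ..#: next=#  (t=0,i=4, bit1=1)
  nb ...: next=.  (t=0,i=0, bit0=0)
  bits 10100110 = 166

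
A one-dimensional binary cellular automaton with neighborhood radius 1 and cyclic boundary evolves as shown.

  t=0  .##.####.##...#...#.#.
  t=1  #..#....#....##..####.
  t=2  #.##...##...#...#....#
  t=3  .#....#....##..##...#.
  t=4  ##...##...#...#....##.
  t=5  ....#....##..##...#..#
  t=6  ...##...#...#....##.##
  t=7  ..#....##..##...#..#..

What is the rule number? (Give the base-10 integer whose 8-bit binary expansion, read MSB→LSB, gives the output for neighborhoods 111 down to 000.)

  ### -> .   bit 7 = 0  t=0,i=5
  ##. -> .   bit 6 = 0  t=0,i=2
  #.# -> #   bit 5 = 1  t=0,i=3
  #.. -> .   bit 4 = 0  t=0,i=11
  .## -> .   bit 3 = 0  t=0,i=1
  .#. -> #   bit 2 = 1  t=0,i=14
  ..# -> #   bit 1 = 1  t=0,i=0
  ... -> .   bit 0 = 0  t=0,i=12
  bits 00100110 = 38

38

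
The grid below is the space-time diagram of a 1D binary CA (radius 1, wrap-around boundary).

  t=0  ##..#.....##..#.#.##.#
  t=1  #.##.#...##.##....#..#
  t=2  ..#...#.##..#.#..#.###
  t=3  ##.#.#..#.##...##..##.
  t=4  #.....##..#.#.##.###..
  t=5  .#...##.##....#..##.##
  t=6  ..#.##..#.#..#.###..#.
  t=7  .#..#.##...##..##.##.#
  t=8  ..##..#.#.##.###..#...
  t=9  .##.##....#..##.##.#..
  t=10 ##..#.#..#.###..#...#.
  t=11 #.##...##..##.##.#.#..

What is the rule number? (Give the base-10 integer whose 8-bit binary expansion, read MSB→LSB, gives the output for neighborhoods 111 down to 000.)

154

  [7] ### => #  t=0,i=0
  [6] ##. => .  t=0,i=1
  [5] #.# => .  t=0,i=15
  [4] #.. => #  t=0,i=2
  [3] .## => #  t=0,i=10
  [2] .#. => .  t=0,i=4
  [1] ..# => #  t=0,i=3
  [0] ... => .  t=0,i=6
  bits 10011010 = 154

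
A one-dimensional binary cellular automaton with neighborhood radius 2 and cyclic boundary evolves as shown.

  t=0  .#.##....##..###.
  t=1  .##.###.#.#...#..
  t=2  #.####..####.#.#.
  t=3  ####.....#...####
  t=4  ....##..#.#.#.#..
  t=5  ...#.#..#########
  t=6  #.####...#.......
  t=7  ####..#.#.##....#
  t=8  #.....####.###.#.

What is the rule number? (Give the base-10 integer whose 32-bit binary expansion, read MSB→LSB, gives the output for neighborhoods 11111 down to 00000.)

162659628

  ##### -> .   bit 31 = 0  t=3,i=0
  ####. -> .   bit 30 = 0  t=2,i=4
  ###.# -> .   bit 29 = 0  t=1,i=6
  ###.. -> .   bit 28 = 0  t=0,i=15
  ##.## -> #   bit 27 = 1  t=1,i=3
  ##.#. -> .   bit 26 = 0  t=1,i=7
  ##..# -> .   bit 25 = 0  t=0,i=11
  ##... -> #   bit 24 = 1  t=0,i=5
  #.### -> #   bit 23 = 1  t=1,i=4
  #.##. -> .   bit 22 = 0  t=0,i=3
  #.#.# -> #   bit 21 = 1  t=1,i=8
  #.#.. -> #   bit 20 = 1  t=1,i=10
  #..## -> .   bit 19 = 0  t=0,i=12
  #..#. -> .   bit 18 = 0  t=0,i=0
  #...# -> .   bit 17 = 0  t=1,i=12
  #.... -> #   bit 16 = 1  t=0,i=6
  .#### -> #   bit 15 = 1  t=2,i=3
  .###. -> #   bit 14 = 1  t=0,i=14
  .##.# -> #   bit 13 = 1  t=1,i=2
  .##.. -> #   bit 12 = 1  t=0,i=4
  .#.## -> #   bit 11 = 1  t=0,i=2
  .#.#. -> #   bit 10 = 1  t=1,i=9
  .#..# -> .   bit 9 = 0  t=5,i=6
  .#... -> #   bit 8 = 1  t=1,i=11
  ..### -> .   bit 7 = 0  t=0,i=13
  ..##. -> .   bit 6 = 0  t=0,i=9
  ..#.# -> #   bit 5 = 1  t=0,i=1
  ..#.. -> .   bit 4 = 0  t=1,i=14
  ...## -> #   bit 3 = 1  t=0,i=8
  ...#. -> #   bit 2 = 1  t=1,i=13
  ....# -> .   bit 1 = 0  t=0,i=7
  ..... -> .   bit 0 = 0  t=3,i=6
  bits 00001001101100011111110100101100 = 162659628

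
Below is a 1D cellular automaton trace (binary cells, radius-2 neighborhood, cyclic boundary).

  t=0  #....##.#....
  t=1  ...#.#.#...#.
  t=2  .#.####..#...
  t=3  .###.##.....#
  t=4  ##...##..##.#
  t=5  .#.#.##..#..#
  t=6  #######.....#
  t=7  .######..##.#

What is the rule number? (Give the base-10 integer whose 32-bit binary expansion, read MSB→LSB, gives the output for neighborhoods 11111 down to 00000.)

3571588323

  #####|#  b31=1 t=6,i=1
  ####.|#  b30=1 t=2,i=5
  ###.#|.  b29=0 t=3,i=3
  ###..|#  b28=1 t=2,i=6
  ##.##|.  b27=0 t=3,i=4
  ##.#.|#  b26=1 t=0,i=7
  ##..#|.  b25=0 t=2,i=7
  ##...|.  b24=0 t=3,i=7
  #.###|#  b23=1 t=2,i=3
  #.##.|#  b22=1 t=3,i=5
  #.#.#|#  b21=1 t=1,i=5
  #.#..|.  b20=0 t=0,i=8
  #..##|.  b19=0 t=4,i=8
  #..#.|.  b18=0 t=2,i=8
  #...#|#  b17=1 t=1,i=9
  #....|.  b16=0 t=0,i=2
  .####|.  b15=0 t=2,i=4
  .###.|.  b14=0 t=3,i=2
  .##.#|.  b13=0 t=0,i=6
  .##..|#  b12=1 t=3,i=6
  .#.##|#  b11=1 t=2,i=2
  .#.#.|#  b10=1 t=1,i=4
  .#..#|.  b9=0 t=5,i=10
  .#...|.  b8=0 t=0,i=1
  ..###|#  b7=1 t=6,i=12
  ..##.|#  b6=1 t=0,i=5
  ..#.#|#  b5=1 t=1,i=3
  ..#..|.  b4=0 t=0,i=0
  ...##|.  b3=0 t=0,i=4
  ...#.|.  b2=0 t=0,i=12
  ....#|#  b1=1 t=0,i=3
  .....|#  b0=1 t=3,i=9
  bits 11010100111000100001110011100011 = 3571588323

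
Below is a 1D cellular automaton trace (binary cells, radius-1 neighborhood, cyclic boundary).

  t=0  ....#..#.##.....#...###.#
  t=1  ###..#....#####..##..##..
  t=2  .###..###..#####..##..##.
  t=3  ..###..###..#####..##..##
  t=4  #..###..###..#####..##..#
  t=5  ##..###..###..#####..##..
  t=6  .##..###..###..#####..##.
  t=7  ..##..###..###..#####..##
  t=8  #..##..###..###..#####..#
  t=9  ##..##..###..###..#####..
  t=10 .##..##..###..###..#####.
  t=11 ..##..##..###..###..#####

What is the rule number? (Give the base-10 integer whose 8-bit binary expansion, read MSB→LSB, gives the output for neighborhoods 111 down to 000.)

  ###|#  b7=1 t=0,i=21
  ##.|#  b6=1 t=0,i=10
  #.#|.  b5=0 t=0,i=8
  #..|#  b4=1 t=0,i=0
  .##|.  b3=0 t=0,i=9
  .#.|.  b2=0 t=0,i=4
  ..#|.  b1=0 t=0,i=3
  ...|#  b0=1 t=0,i=1
  bits 11010001 = 209

209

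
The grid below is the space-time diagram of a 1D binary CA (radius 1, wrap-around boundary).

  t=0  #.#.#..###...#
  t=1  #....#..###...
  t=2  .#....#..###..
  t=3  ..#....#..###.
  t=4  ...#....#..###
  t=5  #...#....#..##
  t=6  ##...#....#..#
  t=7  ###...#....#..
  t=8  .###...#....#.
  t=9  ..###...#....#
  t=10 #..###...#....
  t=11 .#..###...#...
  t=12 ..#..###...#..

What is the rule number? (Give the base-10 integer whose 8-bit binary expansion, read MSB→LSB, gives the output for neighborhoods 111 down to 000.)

208

  [7] ### => #  t=0,i=8
  [6] ##. => #  t=0,i=0
  [5] #.# => .  t=0,i=1
  [4] #.. => #  t=0,i=5
  [3] .## => .  t=0,i=7
  [2] .#. => .  t=0,i=2
  [1] ..# => .  t=0,i=6
  [0] ... => .  t=0,i=11
  bits 11010000 = 208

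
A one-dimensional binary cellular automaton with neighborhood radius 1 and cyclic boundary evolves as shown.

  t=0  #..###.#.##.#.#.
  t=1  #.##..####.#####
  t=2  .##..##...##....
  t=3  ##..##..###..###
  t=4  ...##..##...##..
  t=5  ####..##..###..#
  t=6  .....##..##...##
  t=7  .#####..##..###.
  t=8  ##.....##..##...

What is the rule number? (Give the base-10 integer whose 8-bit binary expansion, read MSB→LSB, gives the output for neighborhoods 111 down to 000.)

47

  ### -> .   bit 7 = 0  t=0,i=4
  ##. -> .   bit 6 = 0  t=0,i=5
  #.# -> #   bit 5 = 1  t=0,i=6
  #.. -> .   bit 4 = 0  t=0,i=1
  .## -> #   bit 3 = 1  t=0,i=3
  .#. -> #   bit 2 = 1  t=0,i=0
  ..# -> #   bit 1 = 1  t=0,i=2
  ... -> #   bit 0 = 1  t=2,i=8
  bits 00101111 = 47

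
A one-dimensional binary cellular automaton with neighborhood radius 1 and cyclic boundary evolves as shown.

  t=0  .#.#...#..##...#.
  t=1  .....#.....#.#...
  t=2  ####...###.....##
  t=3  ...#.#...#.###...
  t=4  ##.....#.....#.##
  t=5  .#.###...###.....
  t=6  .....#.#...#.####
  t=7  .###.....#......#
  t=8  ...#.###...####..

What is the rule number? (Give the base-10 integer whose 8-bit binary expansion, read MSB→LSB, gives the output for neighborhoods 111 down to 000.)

65

  ### -> .   bit 7 = 0  t=2,i=0
  ##. -> #   bit 6 = 1  t=0,i=11
  #.# -> .   bit 5 = 0  t=0,i=2
  #.. -> .   bit 4 = 0  t=0,i=4
  .## -> .   bit 3 = 0  t=0,i=10
  .#. -> .   bit 2 = 0  t=0,i=1
  ..# -> .   bit 1 = 0  t=0,i=0
  ... -> #   bit 0 = 1  t=0,i=5
  bits 01000001 = 65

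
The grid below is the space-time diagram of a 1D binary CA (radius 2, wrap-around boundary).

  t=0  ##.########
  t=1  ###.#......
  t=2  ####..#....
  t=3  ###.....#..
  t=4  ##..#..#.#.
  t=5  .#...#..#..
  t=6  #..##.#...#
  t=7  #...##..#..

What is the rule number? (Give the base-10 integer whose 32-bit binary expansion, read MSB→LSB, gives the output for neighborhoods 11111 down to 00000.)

1812199044

  #####|.  b31=0 t=0,i=5
  ####.|#  b30=1 t=0,i=0
  ###.#|#  b29=1 t=0,i=1
  ###..|.  b28=0 t=2,i=3
  ##.##|#  b27=1 t=0,i=2
  ##.#.|#  b26=1 t=1,i=3
  ##..#|.  b25=0 t=2,i=4
  ##...|.  b24=0 t=3,i=3
  #.###|.  b23=0 t=0,i=3
  #.##.|.  b22=0 t=4,i=0
  #.#.#|.  b21=0 t=4,i=9
  #.#..|.  b20=0 t=1,i=4
  #..##|.  b19=0 t=3,i=10
  #..#.|.  b18=0 t=2,i=5
  #...#|#  b17=1 t=5,i=3
  #....|#  b16=1 t=1,i=6
  .####|#  b15=1 t=0,i=4
  .###.|#  b14=1 t=1,i=1
  .##.#|#  b13=1 t=6,i=4
  .##..|#  b12=1 t=4,i=1
  .#.##|.  b11=0 t=4,i=10
  .#.#.|#  b10=1 t=4,i=8
  .#..#|#  b9=1 t=3,i=9
  .#...|.  b8=0 t=1,i=5
  ..###|#  b7=1 t=1,i=0
  ..##.|.  b6=0 t=6,i=3
  ..#.#|.  b5=0 t=4,i=7
  ..#..|.  b4=0 t=2,i=6
  ...##|.  b3=0 t=1,i=10
  ...#.|#  b2=1 t=3,i=7
  ....#|.  b1=0 t=1,i=9
  .....|.  b0=0 t=1,i=7
  bits 01101100000000111111011010000100 = 1812199044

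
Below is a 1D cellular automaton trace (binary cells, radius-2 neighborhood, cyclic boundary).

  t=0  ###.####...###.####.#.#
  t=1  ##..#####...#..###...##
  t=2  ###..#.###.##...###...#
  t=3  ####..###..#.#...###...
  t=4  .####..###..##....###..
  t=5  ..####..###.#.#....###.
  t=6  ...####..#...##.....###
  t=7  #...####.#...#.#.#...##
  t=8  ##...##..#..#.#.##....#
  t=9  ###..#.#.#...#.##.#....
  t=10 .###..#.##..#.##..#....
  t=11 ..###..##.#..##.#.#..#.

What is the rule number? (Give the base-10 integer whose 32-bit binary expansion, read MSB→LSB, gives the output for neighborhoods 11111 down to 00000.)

  ##### -> .   bit 31 = 0  t=1,i=6
  ####. -> #   bit 30 = 1  t=0,i=1
  ###.# -> .   bit 29 = 0  t=0,i=2
  ###.. -> #   bit 28 = 1  t=0,i=7
  ##.## -> .   bit 27 = 0  t=0,i=3
  ##.#. -> .   bit 26 = 0  t=0,i=19
  ##..# -> #   bit 25 = 1  t=1,i=2
  ##... -> #   bit 24 = 1  t=0,i=8
  #.### -> #   bit 23 = 1  t=0,i=4
  #.##. -> #   bit 22 = 1  t=2,i=11
  #.#.# -> .   bit 21 = 0  t=0,i=20
  #.#.. -> #   bit 20 = 1  t=3,i=13
  #..## -> .   bit 19 = 0  t=1,i=3
  #..#. -> .   bit 18 = 0  t=2,i=4
  #...# -> .   bit 17 = 0  t=0,i=9
  #.... -> .   bit 16 = 0  t=4,i=15
  .#### -> #   bit 15 = 1  t=0,i=0
  .###. -> #   bit 14 = 1  t=0,i=12
  .##.# -> .   bit 13 = 0  t=9,i=16
  .##.. -> .   bit 12 = 0  t=2,i=12
  .#.## -> #   bit 11 = 1  t=0,i=21
  .#.#. -> #   bit 10 = 1  t=3,i=12
  .#..# -> .   bit 9 = 0  t=1,i=13
  .#... -> .   bit 8 = 0  t=3,i=14
  ..### -> .   bit 7 = 0  t=0,i=11
  ..##. -> #   bit 6 = 1  t=4,i=12
  ..#.# -> .   bit 5 = 0  t=2,i=5
  ..#.. -> #   bit 4 = 1  t=1,i=12
  ...## -> .   bit 3 = 0  t=0,i=10
  ...#. -> #   bit 2 = 1  t=1,i=11
  ....# -> .   bit 1 = 0  t=4,i=16
  ..... -> #   bit 0 = 1  t=6,i=17
  bits 01010011110100001100110001010101 = 1406192725

1406192725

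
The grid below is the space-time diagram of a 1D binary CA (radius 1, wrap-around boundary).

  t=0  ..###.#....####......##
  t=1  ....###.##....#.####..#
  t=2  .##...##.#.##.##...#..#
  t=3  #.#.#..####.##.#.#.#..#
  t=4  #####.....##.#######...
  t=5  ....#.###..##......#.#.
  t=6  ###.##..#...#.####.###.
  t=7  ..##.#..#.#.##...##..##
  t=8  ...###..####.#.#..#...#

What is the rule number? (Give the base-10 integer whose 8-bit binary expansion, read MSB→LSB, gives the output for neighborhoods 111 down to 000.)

  nb ###: next=.  (t=0,i=3, bit7=0)
  nb ##.: next=#  (t=0,i=4, bit6=1)
  nb #.#: next=#  (t=0,i=5, bit5=1)
  nb #..: next=.  (t=0,i=0, bit4=0)
  nb .##: next=.  (t=0,i=2, bit3=0)
  nb .#.: next=#  (t=0,i=6, bit2=1)
  nb ..#: next=.  (t=0,i=1, bit1=0)
  nb ...: next=#  (t=0,i=8, bit0=1)
  bits 01100101 = 101

101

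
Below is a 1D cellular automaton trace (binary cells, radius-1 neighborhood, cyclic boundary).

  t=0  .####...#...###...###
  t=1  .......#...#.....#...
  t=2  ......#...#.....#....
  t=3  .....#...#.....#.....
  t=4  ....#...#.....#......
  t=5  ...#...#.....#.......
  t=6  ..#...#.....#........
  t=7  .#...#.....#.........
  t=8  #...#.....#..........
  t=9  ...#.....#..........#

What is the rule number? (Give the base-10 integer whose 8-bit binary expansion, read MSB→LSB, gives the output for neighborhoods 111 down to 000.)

2

  ### -> .   bit 7 = 0  t=0,i=2
  ##. -> .   bit 6 = 0  t=0,i=4
  #.# -> .   bit 5 = 0  t=0,i=0
  #.. -> .   bit 4 = 0  t=0,i=5
  .## -> .   bit 3 = 0  t=0,i=1
  .#. -> .   bit 2 = 0  t=0,i=8
  ..# -> #   bit 1 = 1  t=0,i=7
  ... -> .   bit 0 = 0  t=0,i=6
  bits 00000010 = 2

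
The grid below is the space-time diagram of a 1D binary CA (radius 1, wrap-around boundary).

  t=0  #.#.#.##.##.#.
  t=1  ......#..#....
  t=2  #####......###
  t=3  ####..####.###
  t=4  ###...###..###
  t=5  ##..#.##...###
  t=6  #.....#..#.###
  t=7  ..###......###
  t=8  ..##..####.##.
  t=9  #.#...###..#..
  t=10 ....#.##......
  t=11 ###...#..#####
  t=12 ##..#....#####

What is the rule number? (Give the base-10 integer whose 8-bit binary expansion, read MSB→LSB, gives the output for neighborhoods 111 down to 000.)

137

  ### -> #   bit 7 = 1  t=2,i=0
  ##. -> .   bit 6 = 0  t=0,i=7
  #.# -> .   bit 5 = 0  t=0,i=1
  #.. -> .   bit 4 = 0  t=1,i=7
  .## -> #   bit 3 = 1  t=0,i=6
  .#. -> .   bit 2 = 0  t=0,i=0
  ..# -> .   bit 1 = 0  t=1,i=5
  ... -> #   bit 0 = 1  t=1,i=0
  bits 10001001 = 137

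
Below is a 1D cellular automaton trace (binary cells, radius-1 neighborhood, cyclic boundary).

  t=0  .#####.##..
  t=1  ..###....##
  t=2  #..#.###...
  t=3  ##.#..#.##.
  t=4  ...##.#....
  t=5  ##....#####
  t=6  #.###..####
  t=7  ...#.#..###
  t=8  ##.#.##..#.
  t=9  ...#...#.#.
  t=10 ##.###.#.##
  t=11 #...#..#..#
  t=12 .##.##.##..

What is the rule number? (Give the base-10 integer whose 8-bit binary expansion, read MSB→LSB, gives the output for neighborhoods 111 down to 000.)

  nb ###: next=#  (t=0,i=2, bit7=1)
  nb ##.: next=.  (t=0,i=5, bit6=0)
  nb #.#: next=.  (t=0,i=6, bit5=0)
  nb #..: next=#  (t=0,i=9, bit4=1)
  nb .##: next=.  (t=0,i=1, bit3=0)
  nb .#.: next=#  (t=2,i=0, bit2=1)
  nb ..#: next=.  (t=0,i=0, bit1=0)
  nb ...: next=#  (t=0,i=10, bit0=1)
  bits 10010101 = 149

149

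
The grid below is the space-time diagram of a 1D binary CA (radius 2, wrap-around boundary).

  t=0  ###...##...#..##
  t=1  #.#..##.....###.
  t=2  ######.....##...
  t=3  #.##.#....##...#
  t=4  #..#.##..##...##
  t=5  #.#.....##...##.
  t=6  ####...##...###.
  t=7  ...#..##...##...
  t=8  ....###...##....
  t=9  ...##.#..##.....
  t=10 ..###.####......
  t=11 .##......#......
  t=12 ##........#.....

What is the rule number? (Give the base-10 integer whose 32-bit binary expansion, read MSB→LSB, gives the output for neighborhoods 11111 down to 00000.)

  ##### -> #   bit 31 = 1  t=0,i=0
  ####. -> .   bit 30 = 0  t=0,i=1
  ###.# -> .   bit 29 = 0  t=1,i=14
  ###.. -> #   bit 28 = 1  t=0,i=2
  ##.## -> .   bit 27 = 0  t=3,i=1
  ##.#. -> .   bit 26 = 0  t=1,i=15
  ##..# -> .   bit 25 = 0  t=4,i=1
  ##... -> .   bit 24 = 0  t=0,i=3
  #.### -> .   bit 23 = 0  t=6,i=0
  #.##. -> .   bit 22 = 0  t=3,i=2
  #.#.# -> #   bit 21 = 1  t=1,i=0
  #.#.. -> #   bit 20 = 1  t=1,i=2
  #..## -> #   bit 19 = 1  t=0,i=13
  #..#. -> #   bit 18 = 1  t=4,i=2
  #...# -> .   bit 17 = 0  t=0,i=4
  #.... -> .   bit 16 = 0  t=1,i=8
  .#### -> .   bit 15 = 0  t=0,i=15
  .###. -> .   bit 14 = 0  t=1,i=13
  .##.# -> #   bit 13 = 1  t=3,i=0
  .##.. -> .   bit 12 = 0  t=0,i=7
  .#.## -> .   bit 11 = 0  t=4,i=4
  .#.#. -> #   bit 10 = 1  t=1,i=1
  .#..# -> #   bit 9 = 1  t=0,i=12
  .#... -> #   bit 8 = 1  t=3,i=6
  ..### -> #   bit 7 = 1  t=0,i=14
  ..##. -> #   bit 6 = 1  t=0,i=6
  ..#.# -> .   bit 5 = 0  t=4,i=3
  ..#.. -> .   bit 4 = 0  t=0,i=11
  ...## -> #   bit 3 = 1  t=0,i=5
  ...#. -> .   bit 2 = 0  t=0,i=10
  ....# -> .   bit 1 = 0  t=1,i=10
  ..... -> .   bit 0 = 0  t=1,i=9
  bits 10010000001111000010011111001000 = 2419861448

2419861448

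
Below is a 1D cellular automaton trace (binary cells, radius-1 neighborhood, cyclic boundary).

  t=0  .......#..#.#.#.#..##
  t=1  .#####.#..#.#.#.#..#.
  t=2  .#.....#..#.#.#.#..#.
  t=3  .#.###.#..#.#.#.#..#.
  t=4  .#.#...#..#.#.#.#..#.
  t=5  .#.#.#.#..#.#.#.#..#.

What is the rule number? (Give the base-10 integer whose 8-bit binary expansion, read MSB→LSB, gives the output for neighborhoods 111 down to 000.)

  [7] ### => .  t=1,i=2
  [6] ##. => .  t=0,i=20
  [5] #.# => .  t=0,i=11
  [4] #.. => .  t=0,i=0
  [3] .## => #  t=0,i=19
  [2] .#. => #  t=0,i=7
  [1] ..# => .  t=0,i=6
  [0] ... => #  t=0,i=1
  bits 00001101 = 13

13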